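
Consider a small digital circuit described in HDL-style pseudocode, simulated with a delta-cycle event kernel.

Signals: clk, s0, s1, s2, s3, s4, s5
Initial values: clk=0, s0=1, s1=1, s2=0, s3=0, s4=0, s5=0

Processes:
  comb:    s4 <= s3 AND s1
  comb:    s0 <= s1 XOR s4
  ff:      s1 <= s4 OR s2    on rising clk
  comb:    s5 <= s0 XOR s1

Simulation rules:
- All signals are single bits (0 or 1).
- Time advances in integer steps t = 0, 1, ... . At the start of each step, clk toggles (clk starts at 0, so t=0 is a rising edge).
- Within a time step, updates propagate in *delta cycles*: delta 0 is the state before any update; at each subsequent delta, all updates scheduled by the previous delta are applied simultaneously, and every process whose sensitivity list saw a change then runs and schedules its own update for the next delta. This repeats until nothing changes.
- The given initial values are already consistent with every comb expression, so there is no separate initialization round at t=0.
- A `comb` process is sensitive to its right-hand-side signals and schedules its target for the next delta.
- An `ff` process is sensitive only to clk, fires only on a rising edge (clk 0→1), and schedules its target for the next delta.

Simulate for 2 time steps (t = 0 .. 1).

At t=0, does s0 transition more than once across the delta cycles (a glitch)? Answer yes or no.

no

[bits: s3,s5,clk,s4,s0,s2,s1]
t=0: Δ0=0000101 Δ1=0010101 Δ2=0010100 Δ3=0110000 Δ4=0010000 | 4Δ
t=1: Δ0=0010000 Δ1=0000000 | 1Δ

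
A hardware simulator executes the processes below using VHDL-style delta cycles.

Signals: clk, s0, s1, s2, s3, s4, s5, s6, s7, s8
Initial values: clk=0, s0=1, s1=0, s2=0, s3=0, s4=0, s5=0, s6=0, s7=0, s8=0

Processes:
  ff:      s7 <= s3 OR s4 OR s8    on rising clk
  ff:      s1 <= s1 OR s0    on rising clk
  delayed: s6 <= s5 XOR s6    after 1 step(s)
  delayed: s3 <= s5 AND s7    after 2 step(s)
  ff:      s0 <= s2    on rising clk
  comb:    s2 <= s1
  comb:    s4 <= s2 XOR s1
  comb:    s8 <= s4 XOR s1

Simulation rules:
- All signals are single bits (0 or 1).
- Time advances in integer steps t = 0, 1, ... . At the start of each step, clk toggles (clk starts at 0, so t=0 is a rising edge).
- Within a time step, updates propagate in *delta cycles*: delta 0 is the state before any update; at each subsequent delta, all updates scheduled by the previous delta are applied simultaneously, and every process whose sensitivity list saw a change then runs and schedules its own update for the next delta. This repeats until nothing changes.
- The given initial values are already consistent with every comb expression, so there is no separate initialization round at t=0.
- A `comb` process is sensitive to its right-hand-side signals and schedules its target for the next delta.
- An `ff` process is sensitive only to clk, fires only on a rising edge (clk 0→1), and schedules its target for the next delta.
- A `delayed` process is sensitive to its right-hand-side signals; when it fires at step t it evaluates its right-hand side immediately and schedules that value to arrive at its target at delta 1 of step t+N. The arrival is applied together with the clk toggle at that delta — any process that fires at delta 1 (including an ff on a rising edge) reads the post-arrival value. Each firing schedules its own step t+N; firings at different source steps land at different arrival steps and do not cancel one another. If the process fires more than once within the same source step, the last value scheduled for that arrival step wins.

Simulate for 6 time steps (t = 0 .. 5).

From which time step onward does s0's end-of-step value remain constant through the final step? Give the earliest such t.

t=0 Δ0: s3=0 s8=0 s1=0 s0=1 s2=0 s7=0 s5=0 clk=0 s6=0 s4=0
  Δ1: clk:0→1
  Δ2: s1:0→1, s0:1→0
  Δ3: s8:0→1, s2:0→1, s4:0→1
  Δ4: s8:1→0, s4:1→0
  Δ5: s8:0→1
  (5Δ to stable)
t=1 Δ0: s3=0 s8=1 s1=1 s0=0 s2=1 s7=0 s5=0 clk=1 s6=0 s4=0
  Δ1: clk:1→0
  (1Δ to stable)
t=2 Δ0: s3=0 s8=1 s1=1 s0=0 s2=1 s7=0 s5=0 clk=0 s6=0 s4=0
  Δ1: clk:0→1
  Δ2: s0:0→1, s7:0→1
  (2Δ to stable)
t=3 Δ0: s3=0 s8=1 s1=1 s0=1 s2=1 s7=1 s5=0 clk=1 s6=0 s4=0
  Δ1: clk:1→0
  (1Δ to stable)
t=4 Δ0: s3=0 s8=1 s1=1 s0=1 s2=1 s7=1 s5=0 clk=0 s6=0 s4=0
  Δ1: clk:0→1
  (1Δ to stable)
t=5 Δ0: s3=0 s8=1 s1=1 s0=1 s2=1 s7=1 s5=0 clk=1 s6=0 s4=0
  Δ1: clk:1→0
  (1Δ to stable)

2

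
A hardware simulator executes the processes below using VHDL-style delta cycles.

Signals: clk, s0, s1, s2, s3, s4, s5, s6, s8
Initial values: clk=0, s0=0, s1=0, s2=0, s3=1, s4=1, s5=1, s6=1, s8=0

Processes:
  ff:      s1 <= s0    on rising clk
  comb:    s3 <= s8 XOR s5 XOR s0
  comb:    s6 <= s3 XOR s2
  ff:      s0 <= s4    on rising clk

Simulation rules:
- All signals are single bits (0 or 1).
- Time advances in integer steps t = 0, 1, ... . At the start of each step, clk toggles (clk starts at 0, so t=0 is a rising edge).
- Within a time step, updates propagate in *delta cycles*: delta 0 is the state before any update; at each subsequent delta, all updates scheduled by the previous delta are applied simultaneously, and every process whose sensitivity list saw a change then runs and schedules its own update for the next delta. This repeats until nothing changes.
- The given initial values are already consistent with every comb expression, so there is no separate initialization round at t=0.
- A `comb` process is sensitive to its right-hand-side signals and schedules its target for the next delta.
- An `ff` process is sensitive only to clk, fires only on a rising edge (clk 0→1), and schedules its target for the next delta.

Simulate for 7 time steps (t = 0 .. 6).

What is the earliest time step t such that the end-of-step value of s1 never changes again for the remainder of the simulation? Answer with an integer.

2

t=0 Δ0: s4=1 s1=0 s2=0 s3=1 s6=1 s5=1 s8=0 clk=0 s0=0
  Δ1: clk:0→1
  Δ2: s0:0→1
  Δ3: s3:1→0
  Δ4: s6:1→0
  (4Δ to stable)
t=1 Δ0: s4=1 s1=0 s2=0 s3=0 s6=0 s5=1 s8=0 clk=1 s0=1
  Δ1: clk:1→0
  (1Δ to stable)
t=2 Δ0: s4=1 s1=0 s2=0 s3=0 s6=0 s5=1 s8=0 clk=0 s0=1
  Δ1: clk:0→1
  Δ2: s1:0→1
  (2Δ to stable)
t=3 Δ0: s4=1 s1=1 s2=0 s3=0 s6=0 s5=1 s8=0 clk=1 s0=1
  Δ1: clk:1→0
  (1Δ to stable)
t=4 Δ0: s4=1 s1=1 s2=0 s3=0 s6=0 s5=1 s8=0 clk=0 s0=1
  Δ1: clk:0→1
  (1Δ to stable)
t=5 Δ0: s4=1 s1=1 s2=0 s3=0 s6=0 s5=1 s8=0 clk=1 s0=1
  Δ1: clk:1→0
  (1Δ to stable)
t=6 Δ0: s4=1 s1=1 s2=0 s3=0 s6=0 s5=1 s8=0 clk=0 s0=1
  Δ1: clk:0→1
  (1Δ to stable)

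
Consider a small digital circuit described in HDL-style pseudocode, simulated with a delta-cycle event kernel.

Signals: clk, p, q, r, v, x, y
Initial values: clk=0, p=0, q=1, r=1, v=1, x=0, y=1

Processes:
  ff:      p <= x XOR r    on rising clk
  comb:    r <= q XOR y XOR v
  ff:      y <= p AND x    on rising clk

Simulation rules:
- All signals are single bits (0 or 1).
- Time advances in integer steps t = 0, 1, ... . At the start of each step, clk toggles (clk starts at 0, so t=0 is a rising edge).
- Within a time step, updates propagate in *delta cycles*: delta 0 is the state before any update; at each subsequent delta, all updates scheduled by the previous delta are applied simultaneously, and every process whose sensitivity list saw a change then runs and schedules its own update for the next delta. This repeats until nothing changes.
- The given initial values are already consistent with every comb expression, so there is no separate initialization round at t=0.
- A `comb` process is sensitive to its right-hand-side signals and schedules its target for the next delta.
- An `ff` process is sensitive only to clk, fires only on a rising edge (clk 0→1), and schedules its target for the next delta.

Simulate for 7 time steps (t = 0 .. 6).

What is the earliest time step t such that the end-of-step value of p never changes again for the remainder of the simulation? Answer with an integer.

t=0 Δ0: y=1 clk=0 r=1 v=1 q=1 x=0 p=0
  Δ1: clk:0→1
  Δ2: y:1→0, p:0→1
  Δ3: r:1→0
  (3Δ to stable)
t=1 Δ0: y=0 clk=1 r=0 v=1 q=1 x=0 p=1
  Δ1: clk:1→0
  (1Δ to stable)
t=2 Δ0: y=0 clk=0 r=0 v=1 q=1 x=0 p=1
  Δ1: clk:0→1
  Δ2: p:1→0
  (2Δ to stable)
t=3 Δ0: y=0 clk=1 r=0 v=1 q=1 x=0 p=0
  Δ1: clk:1→0
  (1Δ to stable)
t=4 Δ0: y=0 clk=0 r=0 v=1 q=1 x=0 p=0
  Δ1: clk:0→1
  (1Δ to stable)
t=5 Δ0: y=0 clk=1 r=0 v=1 q=1 x=0 p=0
  Δ1: clk:1→0
  (1Δ to stable)
t=6 Δ0: y=0 clk=0 r=0 v=1 q=1 x=0 p=0
  Δ1: clk:0→1
  (1Δ to stable)

2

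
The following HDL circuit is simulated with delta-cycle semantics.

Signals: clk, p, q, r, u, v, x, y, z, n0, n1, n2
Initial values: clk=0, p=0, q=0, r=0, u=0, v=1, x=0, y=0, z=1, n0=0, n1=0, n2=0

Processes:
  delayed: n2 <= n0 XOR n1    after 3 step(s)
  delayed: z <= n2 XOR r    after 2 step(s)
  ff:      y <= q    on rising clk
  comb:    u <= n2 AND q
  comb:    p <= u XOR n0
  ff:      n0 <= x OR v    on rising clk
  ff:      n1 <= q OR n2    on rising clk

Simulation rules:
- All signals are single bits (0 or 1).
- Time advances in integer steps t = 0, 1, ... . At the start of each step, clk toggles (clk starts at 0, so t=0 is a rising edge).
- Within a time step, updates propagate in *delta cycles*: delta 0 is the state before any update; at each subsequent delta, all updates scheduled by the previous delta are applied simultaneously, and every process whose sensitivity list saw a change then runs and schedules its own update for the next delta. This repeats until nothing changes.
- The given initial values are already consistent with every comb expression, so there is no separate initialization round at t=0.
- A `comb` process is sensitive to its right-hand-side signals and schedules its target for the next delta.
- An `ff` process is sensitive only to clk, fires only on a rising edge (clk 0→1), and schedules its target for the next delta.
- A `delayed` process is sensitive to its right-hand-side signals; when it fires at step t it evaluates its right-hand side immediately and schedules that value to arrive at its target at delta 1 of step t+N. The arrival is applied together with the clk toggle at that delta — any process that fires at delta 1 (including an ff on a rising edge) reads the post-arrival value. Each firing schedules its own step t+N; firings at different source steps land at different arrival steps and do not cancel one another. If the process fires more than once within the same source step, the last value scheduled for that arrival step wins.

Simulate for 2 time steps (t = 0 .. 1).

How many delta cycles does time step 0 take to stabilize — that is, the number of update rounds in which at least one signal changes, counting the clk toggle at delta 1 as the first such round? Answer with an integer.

t0.Δ0 x=0 z=1 n0=0 r=0 p=0 clk=0 n2=0 u=0 v=1 n1=0 q=0 y=0
t0.Δ1 x=0 z=1 n0=0 r=0 p=0 clk=1 n2=0 u=0 v=1 n1=0 q=0 y=0
t0.Δ2 x=0 z=1 n0=1 r=0 p=0 clk=1 n2=0 u=0 v=1 n1=0 q=0 y=0
t0.Δ3 x=0 z=1 n0=1 r=0 p=1 clk=1 n2=0 u=0 v=1 n1=0 q=0 y=0
t1.Δ0 x=0 z=1 n0=1 r=0 p=1 clk=1 n2=0 u=0 v=1 n1=0 q=0 y=0
t1.Δ1 x=0 z=1 n0=1 r=0 p=1 clk=0 n2=0 u=0 v=1 n1=0 q=0 y=0

3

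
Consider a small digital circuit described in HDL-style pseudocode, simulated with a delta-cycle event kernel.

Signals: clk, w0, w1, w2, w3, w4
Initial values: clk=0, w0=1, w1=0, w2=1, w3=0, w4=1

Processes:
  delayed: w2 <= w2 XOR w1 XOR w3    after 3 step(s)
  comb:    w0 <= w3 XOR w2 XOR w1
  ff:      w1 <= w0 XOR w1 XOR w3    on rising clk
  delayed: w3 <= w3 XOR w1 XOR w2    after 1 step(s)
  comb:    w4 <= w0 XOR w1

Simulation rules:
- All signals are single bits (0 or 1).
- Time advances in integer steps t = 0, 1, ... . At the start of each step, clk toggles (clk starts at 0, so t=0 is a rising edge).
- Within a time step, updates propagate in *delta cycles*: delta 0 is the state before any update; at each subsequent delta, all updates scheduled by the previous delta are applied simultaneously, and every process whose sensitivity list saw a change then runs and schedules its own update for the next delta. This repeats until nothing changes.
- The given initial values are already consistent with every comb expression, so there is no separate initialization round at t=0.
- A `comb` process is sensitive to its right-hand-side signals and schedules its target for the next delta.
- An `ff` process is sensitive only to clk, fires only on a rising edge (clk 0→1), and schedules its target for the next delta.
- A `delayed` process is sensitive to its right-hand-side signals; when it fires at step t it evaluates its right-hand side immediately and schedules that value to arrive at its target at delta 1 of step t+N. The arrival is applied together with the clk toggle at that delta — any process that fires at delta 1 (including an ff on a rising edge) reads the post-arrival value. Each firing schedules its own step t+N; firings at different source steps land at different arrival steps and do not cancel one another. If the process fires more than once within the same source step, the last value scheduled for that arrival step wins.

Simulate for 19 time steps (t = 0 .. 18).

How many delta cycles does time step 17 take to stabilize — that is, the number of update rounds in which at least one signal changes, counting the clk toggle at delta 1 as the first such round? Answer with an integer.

3

t0.Δ0 w3=0 w2=1 w4=1 w0=1 w1=0 clk=0
t0.Δ1 w3=0 w2=1 w4=1 w0=1 w1=0 clk=1
t0.Δ2 w3=0 w2=1 w4=1 w0=1 w1=1 clk=1
t0.Δ3 w3=0 w2=1 w4=0 w0=0 w1=1 clk=1
t0.Δ4 w3=0 w2=1 w4=1 w0=0 w1=1 clk=1
t1.Δ0 w3=0 w2=1 w4=1 w0=0 w1=1 clk=1
t1.Δ1 w3=0 w2=1 w4=1 w0=0 w1=1 clk=0
t2.Δ0 w3=0 w2=1 w4=1 w0=0 w1=1 clk=0
t2.Δ1 w3=0 w2=1 w4=1 w0=0 w1=1 clk=1
t3.Δ0 w3=0 w2=1 w4=1 w0=0 w1=1 clk=1
t3.Δ1 w3=0 w2=0 w4=1 w0=0 w1=1 clk=0
t3.Δ2 w3=0 w2=0 w4=1 w0=1 w1=1 clk=0
t3.Δ3 w3=0 w2=0 w4=0 w0=1 w1=1 clk=0
t4.Δ0 w3=0 w2=0 w4=0 w0=1 w1=1 clk=0
t4.Δ1 w3=1 w2=0 w4=0 w0=1 w1=1 clk=1
t4.Δ2 w3=1 w2=0 w4=0 w0=0 w1=1 clk=1
t4.Δ3 w3=1 w2=0 w4=1 w0=0 w1=1 clk=1
t5.Δ0 w3=1 w2=0 w4=1 w0=0 w1=1 clk=1
t5.Δ1 w3=0 w2=0 w4=1 w0=0 w1=1 clk=0
t5.Δ2 w3=0 w2=0 w4=1 w0=1 w1=1 clk=0
t5.Δ3 w3=0 w2=0 w4=0 w0=1 w1=1 clk=0
t6.Δ0 w3=0 w2=0 w4=0 w0=1 w1=1 clk=0
t6.Δ1 w3=1 w2=1 w4=0 w0=1 w1=1 clk=1
t7.Δ0 w3=1 w2=1 w4=0 w0=1 w1=1 clk=1
t7.Δ1 w3=1 w2=0 w4=0 w0=1 w1=1 clk=0
t7.Δ2 w3=1 w2=0 w4=0 w0=0 w1=1 clk=0
t7.Δ3 w3=1 w2=0 w4=1 w0=0 w1=1 clk=0
t8.Δ0 w3=1 w2=0 w4=1 w0=0 w1=1 clk=0
t8.Δ1 w3=0 w2=1 w4=1 w0=0 w1=1 clk=1
t9.Δ0 w3=0 w2=1 w4=1 w0=0 w1=1 clk=1
t9.Δ1 w3=0 w2=1 w4=1 w0=0 w1=1 clk=0
t10.Δ0 w3=0 w2=1 w4=1 w0=0 w1=1 clk=0
t10.Δ1 w3=0 w2=0 w4=1 w0=0 w1=1 clk=1
t10.Δ2 w3=0 w2=0 w4=1 w0=1 w1=1 clk=1
t10.Δ3 w3=0 w2=0 w4=0 w0=1 w1=1 clk=1
t11.Δ0 w3=0 w2=0 w4=0 w0=1 w1=1 clk=1
t11.Δ1 w3=1 w2=0 w4=0 w0=1 w1=1 clk=0
t11.Δ2 w3=1 w2=0 w4=0 w0=0 w1=1 clk=0
t11.Δ3 w3=1 w2=0 w4=1 w0=0 w1=1 clk=0
t12.Δ0 w3=1 w2=0 w4=1 w0=0 w1=1 clk=0
t12.Δ1 w3=0 w2=0 w4=1 w0=0 w1=1 clk=1
t12.Δ2 w3=0 w2=0 w4=1 w0=1 w1=1 clk=1
t12.Δ3 w3=0 w2=0 w4=0 w0=1 w1=1 clk=1
t13.Δ0 w3=0 w2=0 w4=0 w0=1 w1=1 clk=1
t13.Δ1 w3=1 w2=1 w4=0 w0=1 w1=1 clk=0
t14.Δ0 w3=1 w2=1 w4=0 w0=1 w1=1 clk=0
t14.Δ1 w3=1 w2=0 w4=0 w0=1 w1=1 clk=1
t14.Δ2 w3=1 w2=0 w4=0 w0=0 w1=1 clk=1
t14.Δ3 w3=1 w2=0 w4=1 w0=0 w1=1 clk=1
t15.Δ0 w3=1 w2=0 w4=1 w0=0 w1=1 clk=1
t15.Δ1 w3=0 w2=1 w4=1 w0=0 w1=1 clk=0
t16.Δ0 w3=0 w2=1 w4=1 w0=0 w1=1 clk=0
t16.Δ1 w3=0 w2=1 w4=1 w0=0 w1=1 clk=1
t17.Δ0 w3=0 w2=1 w4=1 w0=0 w1=1 clk=1
t17.Δ1 w3=0 w2=0 w4=1 w0=0 w1=1 clk=0
t17.Δ2 w3=0 w2=0 w4=1 w0=1 w1=1 clk=0
t17.Δ3 w3=0 w2=0 w4=0 w0=1 w1=1 clk=0
t18.Δ0 w3=0 w2=0 w4=0 w0=1 w1=1 clk=0
t18.Δ1 w3=1 w2=0 w4=0 w0=1 w1=1 clk=1
t18.Δ2 w3=1 w2=0 w4=0 w0=0 w1=1 clk=1
t18.Δ3 w3=1 w2=0 w4=1 w0=0 w1=1 clk=1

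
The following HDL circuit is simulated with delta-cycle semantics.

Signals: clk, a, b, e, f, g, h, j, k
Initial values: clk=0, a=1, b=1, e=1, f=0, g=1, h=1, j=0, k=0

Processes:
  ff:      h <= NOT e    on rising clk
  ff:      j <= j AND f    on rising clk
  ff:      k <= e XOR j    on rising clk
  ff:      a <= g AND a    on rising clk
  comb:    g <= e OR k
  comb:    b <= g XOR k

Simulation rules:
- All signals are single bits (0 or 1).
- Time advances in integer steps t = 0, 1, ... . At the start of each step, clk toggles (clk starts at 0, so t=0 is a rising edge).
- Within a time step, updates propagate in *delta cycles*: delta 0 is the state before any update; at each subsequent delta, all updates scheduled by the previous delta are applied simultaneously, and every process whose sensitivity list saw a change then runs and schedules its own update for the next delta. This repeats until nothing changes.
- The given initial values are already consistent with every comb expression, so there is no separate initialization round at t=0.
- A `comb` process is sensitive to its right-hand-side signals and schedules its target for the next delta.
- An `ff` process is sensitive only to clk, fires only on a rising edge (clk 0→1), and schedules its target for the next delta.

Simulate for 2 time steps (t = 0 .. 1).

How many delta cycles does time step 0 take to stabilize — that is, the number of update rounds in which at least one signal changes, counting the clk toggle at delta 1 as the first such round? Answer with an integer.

3

[bits: g,e,b,a,f,h,j,k,clk]
t=0: Δ0=111101000 Δ1=111101001 Δ2=111100011 Δ3=110100011 | 3Δ
t=1: Δ0=110100011 Δ1=110100010 | 1Δ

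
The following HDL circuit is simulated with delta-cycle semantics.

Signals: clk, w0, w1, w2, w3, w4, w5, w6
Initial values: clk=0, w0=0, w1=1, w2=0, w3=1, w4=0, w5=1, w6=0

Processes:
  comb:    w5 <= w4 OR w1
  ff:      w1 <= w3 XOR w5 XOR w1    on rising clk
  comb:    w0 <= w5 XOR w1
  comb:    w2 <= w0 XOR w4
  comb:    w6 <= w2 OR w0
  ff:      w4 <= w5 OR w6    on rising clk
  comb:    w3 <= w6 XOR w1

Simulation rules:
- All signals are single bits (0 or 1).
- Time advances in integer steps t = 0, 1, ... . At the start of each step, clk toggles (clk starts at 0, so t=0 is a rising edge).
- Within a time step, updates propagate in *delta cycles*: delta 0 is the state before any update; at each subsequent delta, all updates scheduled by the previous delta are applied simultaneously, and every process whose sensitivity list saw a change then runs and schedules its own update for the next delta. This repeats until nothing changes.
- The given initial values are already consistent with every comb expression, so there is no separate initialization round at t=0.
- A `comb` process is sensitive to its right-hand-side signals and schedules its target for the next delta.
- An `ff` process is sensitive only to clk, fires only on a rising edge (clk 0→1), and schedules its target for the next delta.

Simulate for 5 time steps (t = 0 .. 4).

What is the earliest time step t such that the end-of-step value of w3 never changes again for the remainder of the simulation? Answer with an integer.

2

t=0 Δ0: w1=1 w3=1 w0=0 w4=0 w6=0 w5=1 clk=0 w2=0
  Δ1: clk:0→1
  Δ2: w4:0→1
  Δ3: w2:0→1
  Δ4: w6:0→1
  Δ5: w3:1→0
  (5Δ to stable)
t=1 Δ0: w1=1 w3=0 w0=0 w4=1 w6=1 w5=1 clk=1 w2=1
  Δ1: clk:1→0
  (1Δ to stable)
t=2 Δ0: w1=1 w3=0 w0=0 w4=1 w6=1 w5=1 clk=0 w2=1
  Δ1: clk:0→1
  Δ2: w1:1→0
  Δ3: w3:0→1, w0:0→1
  Δ4: w2:1→0
  (4Δ to stable)
t=3 Δ0: w1=0 w3=1 w0=1 w4=1 w6=1 w5=1 clk=1 w2=0
  Δ1: clk:1→0
  (1Δ to stable)
t=4 Δ0: w1=0 w3=1 w0=1 w4=1 w6=1 w5=1 clk=0 w2=0
  Δ1: clk:0→1
  (1Δ to stable)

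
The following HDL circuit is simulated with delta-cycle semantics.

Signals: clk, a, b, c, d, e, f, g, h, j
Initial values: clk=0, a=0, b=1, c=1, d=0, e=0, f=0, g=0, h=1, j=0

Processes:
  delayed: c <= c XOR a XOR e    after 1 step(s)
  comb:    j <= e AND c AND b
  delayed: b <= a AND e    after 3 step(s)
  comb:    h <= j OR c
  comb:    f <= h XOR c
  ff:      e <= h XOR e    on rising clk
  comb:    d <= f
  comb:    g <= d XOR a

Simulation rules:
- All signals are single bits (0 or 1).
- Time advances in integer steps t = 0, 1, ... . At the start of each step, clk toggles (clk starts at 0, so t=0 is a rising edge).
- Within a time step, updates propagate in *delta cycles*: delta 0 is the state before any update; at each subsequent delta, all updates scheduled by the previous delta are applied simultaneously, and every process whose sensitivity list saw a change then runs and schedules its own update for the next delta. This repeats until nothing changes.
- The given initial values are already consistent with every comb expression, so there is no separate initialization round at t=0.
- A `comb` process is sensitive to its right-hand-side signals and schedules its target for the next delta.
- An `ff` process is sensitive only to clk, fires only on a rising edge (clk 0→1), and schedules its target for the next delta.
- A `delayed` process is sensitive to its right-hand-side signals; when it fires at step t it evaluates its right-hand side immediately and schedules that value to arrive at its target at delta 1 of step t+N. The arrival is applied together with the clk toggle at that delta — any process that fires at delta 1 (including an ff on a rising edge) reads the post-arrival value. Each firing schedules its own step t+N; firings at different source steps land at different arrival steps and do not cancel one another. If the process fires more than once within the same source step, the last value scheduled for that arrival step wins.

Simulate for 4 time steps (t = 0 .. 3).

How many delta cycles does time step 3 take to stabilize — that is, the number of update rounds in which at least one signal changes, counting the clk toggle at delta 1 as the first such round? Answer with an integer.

6

t0.Δ0 d=0 h=1 j=0 clk=0 f=0 e=0 a=0 g=0 b=1 c=1
t0.Δ1 d=0 h=1 j=0 clk=1 f=0 e=0 a=0 g=0 b=1 c=1
t0.Δ2 d=0 h=1 j=0 clk=1 f=0 e=1 a=0 g=0 b=1 c=1
t0.Δ3 d=0 h=1 j=1 clk=1 f=0 e=1 a=0 g=0 b=1 c=1
t1.Δ0 d=0 h=1 j=1 clk=1 f=0 e=1 a=0 g=0 b=1 c=1
t1.Δ1 d=0 h=1 j=1 clk=0 f=0 e=1 a=0 g=0 b=1 c=0
t1.Δ2 d=0 h=1 j=0 clk=0 f=1 e=1 a=0 g=0 b=1 c=0
t1.Δ3 d=1 h=0 j=0 clk=0 f=1 e=1 a=0 g=0 b=1 c=0
t1.Δ4 d=1 h=0 j=0 clk=0 f=0 e=1 a=0 g=1 b=1 c=0
t1.Δ5 d=0 h=0 j=0 clk=0 f=0 e=1 a=0 g=1 b=1 c=0
t1.Δ6 d=0 h=0 j=0 clk=0 f=0 e=1 a=0 g=0 b=1 c=0
t2.Δ0 d=0 h=0 j=0 clk=0 f=0 e=1 a=0 g=0 b=1 c=0
t2.Δ1 d=0 h=0 j=0 clk=1 f=0 e=1 a=0 g=0 b=1 c=1
t2.Δ2 d=0 h=1 j=1 clk=1 f=1 e=1 a=0 g=0 b=1 c=1
t2.Δ3 d=1 h=1 j=1 clk=1 f=0 e=1 a=0 g=0 b=1 c=1
t2.Δ4 d=0 h=1 j=1 clk=1 f=0 e=1 a=0 g=1 b=1 c=1
t2.Δ5 d=0 h=1 j=1 clk=1 f=0 e=1 a=0 g=0 b=1 c=1
t3.Δ0 d=0 h=1 j=1 clk=1 f=0 e=1 a=0 g=0 b=1 c=1
t3.Δ1 d=0 h=1 j=1 clk=0 f=0 e=1 a=0 g=0 b=0 c=0
t3.Δ2 d=0 h=1 j=0 clk=0 f=1 e=1 a=0 g=0 b=0 c=0
t3.Δ3 d=1 h=0 j=0 clk=0 f=1 e=1 a=0 g=0 b=0 c=0
t3.Δ4 d=1 h=0 j=0 clk=0 f=0 e=1 a=0 g=1 b=0 c=0
t3.Δ5 d=0 h=0 j=0 clk=0 f=0 e=1 a=0 g=1 b=0 c=0
t3.Δ6 d=0 h=0 j=0 clk=0 f=0 e=1 a=0 g=0 b=0 c=0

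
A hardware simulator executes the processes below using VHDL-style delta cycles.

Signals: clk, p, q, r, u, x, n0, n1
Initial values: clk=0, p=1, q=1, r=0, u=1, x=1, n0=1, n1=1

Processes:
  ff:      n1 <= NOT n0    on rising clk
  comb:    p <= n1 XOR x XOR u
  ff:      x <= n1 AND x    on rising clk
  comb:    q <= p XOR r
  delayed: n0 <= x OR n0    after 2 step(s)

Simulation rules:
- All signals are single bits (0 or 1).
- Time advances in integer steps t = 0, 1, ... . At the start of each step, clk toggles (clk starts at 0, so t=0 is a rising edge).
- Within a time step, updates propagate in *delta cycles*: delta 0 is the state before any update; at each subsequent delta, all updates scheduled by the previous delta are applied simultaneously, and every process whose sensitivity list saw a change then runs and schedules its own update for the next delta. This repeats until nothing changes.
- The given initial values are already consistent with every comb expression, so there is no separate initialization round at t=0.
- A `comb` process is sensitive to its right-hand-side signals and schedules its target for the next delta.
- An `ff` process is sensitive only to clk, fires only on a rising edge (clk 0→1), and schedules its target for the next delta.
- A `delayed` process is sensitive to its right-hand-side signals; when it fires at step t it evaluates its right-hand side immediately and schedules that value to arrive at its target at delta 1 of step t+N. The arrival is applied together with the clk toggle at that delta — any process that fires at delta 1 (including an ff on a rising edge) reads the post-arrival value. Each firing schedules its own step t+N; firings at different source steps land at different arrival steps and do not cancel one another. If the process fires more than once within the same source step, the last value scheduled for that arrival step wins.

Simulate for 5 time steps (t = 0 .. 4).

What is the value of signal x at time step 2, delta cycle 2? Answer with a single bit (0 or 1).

0

[bits: u,p,x,n0,q,r,n1,clk]
t=0: Δ0=11111010 Δ1=11111011 Δ2=11111001 Δ3=10111001 Δ4=10110001 | 4Δ
t=1: Δ0=10110001 Δ1=10110000 | 1Δ
t=2: Δ0=10110000 Δ1=10110001 Δ2=10010001 Δ3=11010001 Δ4=11011001 | 4Δ
t=3: Δ0=11011001 Δ1=11011000 | 1Δ
t=4: Δ0=11011000 Δ1=11011001 | 1Δ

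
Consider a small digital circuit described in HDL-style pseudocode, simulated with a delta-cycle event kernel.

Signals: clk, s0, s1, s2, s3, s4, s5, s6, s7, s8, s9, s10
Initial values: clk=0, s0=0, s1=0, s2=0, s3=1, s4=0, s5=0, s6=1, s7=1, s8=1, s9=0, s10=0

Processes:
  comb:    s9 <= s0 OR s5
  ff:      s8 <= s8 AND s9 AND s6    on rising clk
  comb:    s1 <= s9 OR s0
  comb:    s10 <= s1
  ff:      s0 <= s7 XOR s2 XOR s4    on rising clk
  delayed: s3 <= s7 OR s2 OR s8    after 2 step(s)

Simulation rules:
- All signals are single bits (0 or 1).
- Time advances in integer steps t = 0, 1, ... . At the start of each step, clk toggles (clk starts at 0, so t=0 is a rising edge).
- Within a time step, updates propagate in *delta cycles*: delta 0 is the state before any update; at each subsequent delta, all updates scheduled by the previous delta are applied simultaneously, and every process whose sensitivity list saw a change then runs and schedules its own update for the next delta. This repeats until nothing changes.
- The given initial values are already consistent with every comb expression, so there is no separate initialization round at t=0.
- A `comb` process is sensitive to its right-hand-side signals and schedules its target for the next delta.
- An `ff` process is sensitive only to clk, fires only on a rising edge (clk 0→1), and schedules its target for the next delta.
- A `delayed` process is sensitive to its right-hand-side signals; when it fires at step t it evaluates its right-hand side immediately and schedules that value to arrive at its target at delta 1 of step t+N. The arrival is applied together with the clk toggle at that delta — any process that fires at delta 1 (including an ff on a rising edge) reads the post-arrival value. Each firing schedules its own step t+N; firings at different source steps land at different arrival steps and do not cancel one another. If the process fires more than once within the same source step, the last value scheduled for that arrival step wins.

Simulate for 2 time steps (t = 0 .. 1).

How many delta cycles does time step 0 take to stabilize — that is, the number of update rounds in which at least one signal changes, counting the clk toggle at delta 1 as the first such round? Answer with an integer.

4

t=0 Δ0: s9=0 s4=0 s5=0 s3=1 clk=0 s8=1 s2=0 s10=0 s1=0 s6=1 s0=0 s7=1
  Δ1: clk:0→1
  Δ2: s8:1→0, s0:0→1
  Δ3: s9:0→1, s1:0→1
  Δ4: s10:0→1
  (4Δ to stable)
t=1 Δ0: s9=1 s4=0 s5=0 s3=1 clk=1 s8=0 s2=0 s10=1 s1=1 s6=1 s0=1 s7=1
  Δ1: clk:1→0
  (1Δ to stable)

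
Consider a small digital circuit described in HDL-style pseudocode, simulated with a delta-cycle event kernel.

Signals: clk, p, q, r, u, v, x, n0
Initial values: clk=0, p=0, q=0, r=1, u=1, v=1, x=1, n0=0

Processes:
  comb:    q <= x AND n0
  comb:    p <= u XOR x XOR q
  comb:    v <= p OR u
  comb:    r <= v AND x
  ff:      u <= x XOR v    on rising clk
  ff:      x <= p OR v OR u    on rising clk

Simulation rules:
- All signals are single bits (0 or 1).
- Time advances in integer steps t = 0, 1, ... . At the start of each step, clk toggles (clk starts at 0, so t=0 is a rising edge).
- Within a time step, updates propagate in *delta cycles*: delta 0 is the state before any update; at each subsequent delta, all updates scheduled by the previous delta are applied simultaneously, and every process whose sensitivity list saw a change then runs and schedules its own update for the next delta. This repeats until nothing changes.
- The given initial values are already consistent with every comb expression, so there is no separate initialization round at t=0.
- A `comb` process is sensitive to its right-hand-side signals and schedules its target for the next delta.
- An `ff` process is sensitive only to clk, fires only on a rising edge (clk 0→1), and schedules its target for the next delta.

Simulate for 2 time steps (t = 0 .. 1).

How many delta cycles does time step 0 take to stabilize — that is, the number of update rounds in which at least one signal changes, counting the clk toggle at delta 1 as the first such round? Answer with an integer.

5

[bits: clk,r,q,n0,u,p,x,v]
t=0: Δ0=01001011 Δ1=11001011 Δ2=11000011 Δ3=11000110 Δ4=10000111 Δ5=11000111 | 5Δ
t=1: Δ0=11000111 Δ1=01000111 | 1Δ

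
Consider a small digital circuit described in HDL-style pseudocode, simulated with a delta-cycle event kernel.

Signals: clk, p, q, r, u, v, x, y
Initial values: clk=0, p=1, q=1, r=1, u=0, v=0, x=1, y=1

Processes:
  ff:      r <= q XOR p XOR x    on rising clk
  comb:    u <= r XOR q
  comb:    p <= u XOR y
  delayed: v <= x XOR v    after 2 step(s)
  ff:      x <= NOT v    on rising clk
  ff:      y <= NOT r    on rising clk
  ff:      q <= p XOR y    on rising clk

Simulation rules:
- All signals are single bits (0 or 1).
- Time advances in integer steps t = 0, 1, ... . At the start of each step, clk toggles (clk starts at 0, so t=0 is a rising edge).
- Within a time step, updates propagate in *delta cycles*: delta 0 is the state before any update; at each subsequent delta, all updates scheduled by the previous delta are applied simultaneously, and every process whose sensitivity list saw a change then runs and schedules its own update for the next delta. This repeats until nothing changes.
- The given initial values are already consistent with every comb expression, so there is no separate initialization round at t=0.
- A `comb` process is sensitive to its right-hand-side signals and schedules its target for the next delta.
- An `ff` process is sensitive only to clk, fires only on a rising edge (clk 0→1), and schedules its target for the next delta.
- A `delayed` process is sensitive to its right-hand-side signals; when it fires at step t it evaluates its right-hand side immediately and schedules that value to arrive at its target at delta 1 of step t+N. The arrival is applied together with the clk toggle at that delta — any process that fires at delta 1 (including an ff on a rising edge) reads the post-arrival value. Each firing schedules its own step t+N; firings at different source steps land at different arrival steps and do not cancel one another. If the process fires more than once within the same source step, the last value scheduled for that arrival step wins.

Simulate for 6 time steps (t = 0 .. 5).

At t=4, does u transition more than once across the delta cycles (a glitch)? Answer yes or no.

t=0 Δ0: clk=0 r=1 p=1 x=1 q=1 u=0 y=1 v=0
  Δ1: clk:0→1
  Δ2: q:1→0, y:1→0
  Δ3: p:1→0, u:0→1
  Δ4: p:0→1
  (4Δ to stable)
t=1 Δ0: clk=1 r=1 p=1 x=1 q=0 u=1 y=0 v=0
  Δ1: clk:1→0
  (1Δ to stable)
t=2 Δ0: clk=0 r=1 p=1 x=1 q=0 u=1 y=0 v=0
  Δ1: clk:0→1
  Δ2: r:1→0, q:0→1
  (2Δ to stable)
t=3 Δ0: clk=1 r=0 p=1 x=1 q=1 u=1 y=0 v=0
  Δ1: clk:1→0
  (1Δ to stable)
t=4 Δ0: clk=0 r=0 p=1 x=1 q=1 u=1 y=0 v=0
  Δ1: clk:0→1
  Δ2: r:0→1, y:0→1
  Δ3: p:1→0, u:1→0
  Δ4: p:0→1
  (4Δ to stable)
t=5 Δ0: clk=1 r=1 p=1 x=1 q=1 u=0 y=1 v=0
  Δ1: clk:1→0
  (1Δ to stable)

no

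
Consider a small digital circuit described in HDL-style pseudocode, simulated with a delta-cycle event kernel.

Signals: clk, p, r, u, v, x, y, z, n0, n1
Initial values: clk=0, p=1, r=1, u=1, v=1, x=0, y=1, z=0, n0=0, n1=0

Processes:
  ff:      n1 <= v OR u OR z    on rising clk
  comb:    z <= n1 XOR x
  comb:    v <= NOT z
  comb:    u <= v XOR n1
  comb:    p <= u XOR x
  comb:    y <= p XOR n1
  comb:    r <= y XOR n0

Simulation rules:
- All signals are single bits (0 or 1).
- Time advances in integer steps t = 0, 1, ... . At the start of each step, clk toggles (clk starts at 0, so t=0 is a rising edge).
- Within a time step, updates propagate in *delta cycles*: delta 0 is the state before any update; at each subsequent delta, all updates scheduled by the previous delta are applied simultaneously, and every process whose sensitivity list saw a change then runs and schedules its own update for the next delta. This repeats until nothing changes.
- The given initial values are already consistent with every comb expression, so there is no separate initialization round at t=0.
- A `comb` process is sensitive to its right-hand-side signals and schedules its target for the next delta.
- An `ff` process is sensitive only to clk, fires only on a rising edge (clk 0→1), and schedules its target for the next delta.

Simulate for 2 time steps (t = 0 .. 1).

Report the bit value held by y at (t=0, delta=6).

1

t0.Δ0 v=1 x=0 n0=0 y=1 clk=0 z=0 u=1 p=1 n1=0 r=1
t0.Δ1 v=1 x=0 n0=0 y=1 clk=1 z=0 u=1 p=1 n1=0 r=1
t0.Δ2 v=1 x=0 n0=0 y=1 clk=1 z=0 u=1 p=1 n1=1 r=1
t0.Δ3 v=1 x=0 n0=0 y=0 clk=1 z=1 u=0 p=1 n1=1 r=1
t0.Δ4 v=0 x=0 n0=0 y=0 clk=1 z=1 u=0 p=0 n1=1 r=0
t0.Δ5 v=0 x=0 n0=0 y=1 clk=1 z=1 u=1 p=0 n1=1 r=0
t0.Δ6 v=0 x=0 n0=0 y=1 clk=1 z=1 u=1 p=1 n1=1 r=1
t0.Δ7 v=0 x=0 n0=0 y=0 clk=1 z=1 u=1 p=1 n1=1 r=1
t0.Δ8 v=0 x=0 n0=0 y=0 clk=1 z=1 u=1 p=1 n1=1 r=0
t1.Δ0 v=0 x=0 n0=0 y=0 clk=1 z=1 u=1 p=1 n1=1 r=0
t1.Δ1 v=0 x=0 n0=0 y=0 clk=0 z=1 u=1 p=1 n1=1 r=0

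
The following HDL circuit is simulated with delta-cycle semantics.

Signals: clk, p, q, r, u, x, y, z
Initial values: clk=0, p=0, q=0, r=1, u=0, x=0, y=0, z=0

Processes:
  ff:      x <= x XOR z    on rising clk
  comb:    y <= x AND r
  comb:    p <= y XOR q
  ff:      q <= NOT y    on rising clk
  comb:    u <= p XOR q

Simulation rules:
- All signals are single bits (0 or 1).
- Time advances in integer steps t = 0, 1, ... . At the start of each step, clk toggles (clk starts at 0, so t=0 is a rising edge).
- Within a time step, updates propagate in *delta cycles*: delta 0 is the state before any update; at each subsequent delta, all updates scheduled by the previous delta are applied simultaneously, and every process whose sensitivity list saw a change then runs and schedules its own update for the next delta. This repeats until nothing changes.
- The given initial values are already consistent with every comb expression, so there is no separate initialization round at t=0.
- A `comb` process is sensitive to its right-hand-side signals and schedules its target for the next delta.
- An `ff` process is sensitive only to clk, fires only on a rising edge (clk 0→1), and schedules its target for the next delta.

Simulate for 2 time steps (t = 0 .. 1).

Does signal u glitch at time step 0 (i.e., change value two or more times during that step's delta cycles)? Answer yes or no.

yes

[bits: clk,z,r,p,q,x,y,u]
t=0: Δ0=00100000 Δ1=10100000 Δ2=10101000 Δ3=10111001 Δ4=10111000 | 4Δ
t=1: Δ0=10111000 Δ1=00111000 | 1Δ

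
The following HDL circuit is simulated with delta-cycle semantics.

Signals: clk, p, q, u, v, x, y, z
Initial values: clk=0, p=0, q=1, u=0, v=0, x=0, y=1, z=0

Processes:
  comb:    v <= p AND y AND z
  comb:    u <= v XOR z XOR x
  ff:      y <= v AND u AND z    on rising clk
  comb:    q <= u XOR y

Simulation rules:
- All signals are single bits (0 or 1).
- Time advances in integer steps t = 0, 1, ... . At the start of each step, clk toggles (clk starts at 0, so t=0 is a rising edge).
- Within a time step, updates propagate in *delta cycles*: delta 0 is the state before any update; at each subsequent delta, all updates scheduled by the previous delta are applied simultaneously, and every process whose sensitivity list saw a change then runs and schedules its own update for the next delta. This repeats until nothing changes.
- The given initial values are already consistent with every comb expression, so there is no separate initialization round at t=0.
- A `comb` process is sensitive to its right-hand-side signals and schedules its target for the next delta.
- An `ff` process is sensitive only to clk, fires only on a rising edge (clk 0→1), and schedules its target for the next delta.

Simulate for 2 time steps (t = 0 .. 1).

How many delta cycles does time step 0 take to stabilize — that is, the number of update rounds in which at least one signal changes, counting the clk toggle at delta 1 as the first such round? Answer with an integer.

[bits: z,q,v,clk,x,y,u,p]
t=0: Δ0=01000100 Δ1=01010100 Δ2=01010000 Δ3=00010000 | 3Δ
t=1: Δ0=00010000 Δ1=00000000 | 1Δ

3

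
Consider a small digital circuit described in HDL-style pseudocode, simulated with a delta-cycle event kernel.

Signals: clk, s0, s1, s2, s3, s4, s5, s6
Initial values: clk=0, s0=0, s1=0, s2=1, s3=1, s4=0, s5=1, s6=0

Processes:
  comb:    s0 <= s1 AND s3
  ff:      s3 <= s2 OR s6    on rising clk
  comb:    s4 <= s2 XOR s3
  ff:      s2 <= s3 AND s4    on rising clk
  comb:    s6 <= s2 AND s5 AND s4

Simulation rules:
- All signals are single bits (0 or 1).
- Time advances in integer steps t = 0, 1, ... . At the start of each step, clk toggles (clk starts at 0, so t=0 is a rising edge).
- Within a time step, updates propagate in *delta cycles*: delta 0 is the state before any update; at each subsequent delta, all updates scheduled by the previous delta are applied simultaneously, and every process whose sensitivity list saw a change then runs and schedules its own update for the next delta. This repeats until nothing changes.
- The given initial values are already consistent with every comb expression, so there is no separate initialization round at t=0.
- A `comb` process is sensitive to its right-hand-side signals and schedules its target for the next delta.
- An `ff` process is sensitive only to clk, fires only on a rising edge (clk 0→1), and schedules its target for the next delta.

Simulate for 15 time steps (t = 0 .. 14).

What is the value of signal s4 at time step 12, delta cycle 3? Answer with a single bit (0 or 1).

[bits: s4,s3,s6,s5,s1,s0,s2,clk]
t=0: Δ0=01010010 Δ1=01010011 Δ2=01010001 Δ3=11010001 | 3Δ
t=1: Δ0=11010001 Δ1=11010000 | 1Δ
t=2: Δ0=11010000 Δ1=11010001 Δ2=10010011 Δ3=10110011 | 3Δ
t=3: Δ0=10110011 Δ1=10110010 | 1Δ
t=4: Δ0=10110010 Δ1=10110011 Δ2=11110001 Δ3=11010001 | 3Δ
t=5: Δ0=11010001 Δ1=11010000 | 1Δ
t=6: Δ0=11010000 Δ1=11010001 Δ2=10010011 Δ3=10110011 | 3Δ
t=7: Δ0=10110011 Δ1=10110010 | 1Δ
t=8: Δ0=10110010 Δ1=10110011 Δ2=11110001 Δ3=11010001 | 3Δ
t=9: Δ0=11010001 Δ1=11010000 | 1Δ
t=10: Δ0=11010000 Δ1=11010001 Δ2=10010011 Δ3=10110011 | 3Δ
t=11: Δ0=10110011 Δ1=10110010 | 1Δ
t=12: Δ0=10110010 Δ1=10110011 Δ2=11110001 Δ3=11010001 | 3Δ
t=13: Δ0=11010001 Δ1=11010000 | 1Δ
t=14: Δ0=11010000 Δ1=11010001 Δ2=10010011 Δ3=10110011 | 3Δ

1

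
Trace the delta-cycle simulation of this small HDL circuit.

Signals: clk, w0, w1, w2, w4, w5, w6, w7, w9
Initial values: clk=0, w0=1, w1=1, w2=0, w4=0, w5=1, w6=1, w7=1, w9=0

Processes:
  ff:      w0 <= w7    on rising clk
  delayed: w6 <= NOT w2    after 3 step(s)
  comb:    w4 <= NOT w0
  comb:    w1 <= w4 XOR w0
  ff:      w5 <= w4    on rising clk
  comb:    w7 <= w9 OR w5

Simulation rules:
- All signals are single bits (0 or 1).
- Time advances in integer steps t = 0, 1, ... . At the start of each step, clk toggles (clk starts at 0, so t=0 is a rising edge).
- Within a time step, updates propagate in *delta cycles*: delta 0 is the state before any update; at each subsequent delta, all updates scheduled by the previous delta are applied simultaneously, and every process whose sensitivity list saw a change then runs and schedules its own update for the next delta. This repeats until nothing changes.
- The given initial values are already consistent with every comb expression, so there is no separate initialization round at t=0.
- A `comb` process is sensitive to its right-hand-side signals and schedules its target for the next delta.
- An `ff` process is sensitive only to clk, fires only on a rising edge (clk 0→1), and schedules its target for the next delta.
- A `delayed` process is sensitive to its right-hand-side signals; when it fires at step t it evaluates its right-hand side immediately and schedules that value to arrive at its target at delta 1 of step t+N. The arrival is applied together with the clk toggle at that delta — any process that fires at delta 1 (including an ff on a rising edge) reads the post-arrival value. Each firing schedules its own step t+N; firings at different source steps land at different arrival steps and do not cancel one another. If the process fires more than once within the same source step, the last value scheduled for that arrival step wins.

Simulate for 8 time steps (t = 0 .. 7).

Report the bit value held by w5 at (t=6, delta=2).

1

t=0 Δ0: w4=0 clk=0 w7=1 w0=1 w1=1 w5=1 w2=0 w9=0 w6=1
  Δ1: clk:0→1
  Δ2: w5:1→0
  Δ3: w7:1→0
  (3Δ to stable)
t=1 Δ0: w4=0 clk=1 w7=0 w0=1 w1=1 w5=0 w2=0 w9=0 w6=1
  Δ1: clk:1→0
  (1Δ to stable)
t=2 Δ0: w4=0 clk=0 w7=0 w0=1 w1=1 w5=0 w2=0 w9=0 w6=1
  Δ1: clk:0→1
  Δ2: w0:1→0
  Δ3: w4:0→1, w1:1→0
  Δ4: w1:0→1
  (4Δ to stable)
t=3 Δ0: w4=1 clk=1 w7=0 w0=0 w1=1 w5=0 w2=0 w9=0 w6=1
  Δ1: clk:1→0
  (1Δ to stable)
t=4 Δ0: w4=1 clk=0 w7=0 w0=0 w1=1 w5=0 w2=0 w9=0 w6=1
  Δ1: clk:0→1
  Δ2: w5:0→1
  Δ3: w7:0→1
  (3Δ to stable)
t=5 Δ0: w4=1 clk=1 w7=1 w0=0 w1=1 w5=1 w2=0 w9=0 w6=1
  Δ1: clk:1→0
  (1Δ to stable)
t=6 Δ0: w4=1 clk=0 w7=1 w0=0 w1=1 w5=1 w2=0 w9=0 w6=1
  Δ1: clk:0→1
  Δ2: w0:0→1
  Δ3: w4:1→0, w1:1→0
  Δ4: w1:0→1
  (4Δ to stable)
t=7 Δ0: w4=0 clk=1 w7=1 w0=1 w1=1 w5=1 w2=0 w9=0 w6=1
  Δ1: clk:1→0
  (1Δ to stable)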